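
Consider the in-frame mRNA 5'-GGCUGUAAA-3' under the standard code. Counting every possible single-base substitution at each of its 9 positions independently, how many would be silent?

Codon 1 (GGC, Gly): 3 synonymous substitutions.
Codon 2 (UGU, Cys): 1 synonymous substitution.
Codon 3 (AAA, Lys): 1 synonymous substitution.
Total: 3 + 1 + 1 = 5.

5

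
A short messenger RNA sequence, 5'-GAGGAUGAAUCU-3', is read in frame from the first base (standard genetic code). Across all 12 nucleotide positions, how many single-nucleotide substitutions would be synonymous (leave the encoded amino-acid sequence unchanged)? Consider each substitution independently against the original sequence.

Codon 1 (GAG, Glu): 1 synonymous substitution.
Codon 2 (GAU, Asp): 1 synonymous substitution.
Codon 3 (GAA, Glu): 1 synonymous substitution.
Codon 4 (UCU, Ser): 3 synonymous substitutions.
Total: 1 + 1 + 1 + 3 = 6.

6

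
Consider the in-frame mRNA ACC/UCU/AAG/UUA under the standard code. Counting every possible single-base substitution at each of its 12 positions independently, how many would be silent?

9

Codon 1 (ACC, Thr): 3 synonymous substitutions.
Codon 2 (UCU, Ser): 3 synonymous substitutions.
Codon 3 (AAG, Lys): 1 synonymous substitution.
Codon 4 (UUA, Leu): 2 synonymous substitutions.
Total: 3 + 3 + 1 + 2 = 9.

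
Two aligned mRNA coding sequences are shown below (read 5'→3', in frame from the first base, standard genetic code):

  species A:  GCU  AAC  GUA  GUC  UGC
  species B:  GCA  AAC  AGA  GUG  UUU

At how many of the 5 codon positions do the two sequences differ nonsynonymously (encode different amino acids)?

2

Codon 1: GCU Ala / GCA Ala — synonymous.
Codon 2: AAC Asn / AAC Asn — identical.
Codon 3: GUA Val / AGA Arg — nonsynonymous.
Codon 4: GUC Val / GUG Val — synonymous.
Codon 5: UGC Cys / UUU Phe — nonsynonymous.
Nonsynonymous differences: 2.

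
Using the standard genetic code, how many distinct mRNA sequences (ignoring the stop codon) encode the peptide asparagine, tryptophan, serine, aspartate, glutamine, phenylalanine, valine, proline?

Asn: 2 codons.
Trp: 1 codon.
Ser: 6 codons.
Asp: 2 codons.
Gln: 2 codons.
Phe: 2 codons.
Val: 4 codons.
Pro: 4 codons.
2 × 1 × 6 × 2 × 2 × 2 × 4 × 4 = 1536.

1536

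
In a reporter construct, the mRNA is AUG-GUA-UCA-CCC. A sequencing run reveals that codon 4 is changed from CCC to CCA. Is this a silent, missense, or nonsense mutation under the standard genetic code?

silent

Position 12 falls in codon 4: CCC → Pro.
After the substitution the codon is CCA → Pro.
Both encode Pro, so the change is synonymous.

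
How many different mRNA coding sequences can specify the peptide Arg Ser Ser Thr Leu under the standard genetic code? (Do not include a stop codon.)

5184

Arg: 6 codons.
Ser: 6 codons.
Ser: 6 codons.
Thr: 4 codons.
Leu: 6 codons.
6 × 6 × 6 × 4 × 6 = 5184.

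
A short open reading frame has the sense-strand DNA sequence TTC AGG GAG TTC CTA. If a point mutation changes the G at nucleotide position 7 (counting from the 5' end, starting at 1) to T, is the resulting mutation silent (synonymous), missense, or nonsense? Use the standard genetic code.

Position 7 falls in codon 3: GAG → Glu.
After the substitution the codon is TAG → Stop.
The new codon is a stop codon, so this is a nonsense mutation.

nonsense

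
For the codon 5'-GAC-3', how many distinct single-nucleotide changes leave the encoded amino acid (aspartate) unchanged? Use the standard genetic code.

1

Position 1: none → 0 synonymous.
Position 2: none → 0 synonymous.
Position 3: GAU → 1 synonymous.
Total: 0 + 0 + 1 = 1.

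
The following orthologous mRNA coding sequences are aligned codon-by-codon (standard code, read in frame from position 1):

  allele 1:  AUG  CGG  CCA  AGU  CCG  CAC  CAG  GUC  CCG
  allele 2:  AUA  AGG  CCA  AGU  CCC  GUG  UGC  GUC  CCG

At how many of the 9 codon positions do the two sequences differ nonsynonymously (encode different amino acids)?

Codon 1: AUG Met / AUA Ile — nonsynonymous.
Codon 2: CGG Arg / AGG Arg — synonymous.
Codon 3: CCA Pro / CCA Pro — identical.
Codon 4: AGU Ser / AGU Ser — identical.
Codon 5: CCG Pro / CCC Pro — synonymous.
Codon 6: CAC His / GUG Val — nonsynonymous.
Codon 7: CAG Gln / UGC Cys — nonsynonymous.
Codon 8: GUC Val / GUC Val — identical.
Codon 9: CCG Pro / CCG Pro — identical.
Nonsynonymous differences: 3.

3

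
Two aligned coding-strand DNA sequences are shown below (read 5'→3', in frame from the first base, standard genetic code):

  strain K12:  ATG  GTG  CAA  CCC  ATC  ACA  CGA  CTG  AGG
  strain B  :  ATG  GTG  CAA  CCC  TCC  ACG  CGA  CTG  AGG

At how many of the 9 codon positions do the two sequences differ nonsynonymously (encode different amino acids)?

Codon 1: ATG Met / ATG Met — identical.
Codon 2: GTG Val / GTG Val — identical.
Codon 3: CAA Gln / CAA Gln — identical.
Codon 4: CCC Pro / CCC Pro — identical.
Codon 5: ATC Ile / TCC Ser — nonsynonymous.
Codon 6: ACA Thr / ACG Thr — synonymous.
Codon 7: CGA Arg / CGA Arg — identical.
Codon 8: CTG Leu / CTG Leu — identical.
Codon 9: AGG Arg / AGG Arg — identical.
Nonsynonymous differences: 1.

1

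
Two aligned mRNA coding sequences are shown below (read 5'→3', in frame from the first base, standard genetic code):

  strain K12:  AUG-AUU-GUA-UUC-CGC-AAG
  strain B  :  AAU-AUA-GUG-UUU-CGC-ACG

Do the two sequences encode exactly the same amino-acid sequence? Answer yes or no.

Codon 1: AUG Met / AAU Asn — nonsynonymous.
Codon 2: AUU Ile / AUA Ile — synonymous.
Codon 3: GUA Val / GUG Val — synonymous.
Codon 4: UUC Phe / UUU Phe — synonymous.
Codon 5: CGC Arg / CGC Arg — identical.
Codon 6: AAG Lys / ACG Thr — nonsynonymous.
Nonsynonymous differences: 2 → different protein.

no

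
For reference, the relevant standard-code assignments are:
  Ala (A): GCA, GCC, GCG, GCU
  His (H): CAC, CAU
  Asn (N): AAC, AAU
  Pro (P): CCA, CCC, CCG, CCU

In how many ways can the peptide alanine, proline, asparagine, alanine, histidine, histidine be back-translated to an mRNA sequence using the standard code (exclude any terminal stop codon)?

Ala: 4 codons.
Pro: 4 codons.
Asn: 2 codons.
Ala: 4 codons.
His: 2 codons.
His: 2 codons.
4 × 4 × 2 × 4 × 2 × 2 = 512.

512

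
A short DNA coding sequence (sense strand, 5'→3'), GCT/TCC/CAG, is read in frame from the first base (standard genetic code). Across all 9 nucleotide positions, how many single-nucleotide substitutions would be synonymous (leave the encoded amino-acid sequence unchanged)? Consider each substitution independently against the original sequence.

Codon 1 (GCT, Ala): 3 synonymous substitutions.
Codon 2 (TCC, Ser): 3 synonymous substitutions.
Codon 3 (CAG, Gln): 1 synonymous substitution.
Total: 3 + 3 + 1 = 7.

7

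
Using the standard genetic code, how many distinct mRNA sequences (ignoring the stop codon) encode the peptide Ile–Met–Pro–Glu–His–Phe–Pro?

Ile: 3 codons.
Met: 1 codon.
Pro: 4 codons.
Glu: 2 codons.
His: 2 codons.
Phe: 2 codons.
Pro: 4 codons.
3 × 1 × 4 × 2 × 2 × 2 × 4 = 384.

384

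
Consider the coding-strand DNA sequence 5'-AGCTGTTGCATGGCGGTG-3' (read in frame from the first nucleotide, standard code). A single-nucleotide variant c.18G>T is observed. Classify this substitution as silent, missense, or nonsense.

Position 18 falls in codon 6: GTG → Val.
After the substitution the codon is GTT → Val.
Both encode Val, so the change is synonymous.

silent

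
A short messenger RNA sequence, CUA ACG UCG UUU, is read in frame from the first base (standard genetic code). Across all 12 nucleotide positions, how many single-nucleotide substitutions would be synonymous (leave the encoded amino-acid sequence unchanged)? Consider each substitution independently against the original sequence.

Codon 1 (CUA, Leu): 4 synonymous substitutions.
Codon 2 (ACG, Thr): 3 synonymous substitutions.
Codon 3 (UCG, Ser): 3 synonymous substitutions.
Codon 4 (UUU, Phe): 1 synonymous substitution.
Total: 4 + 3 + 3 + 1 = 11.

11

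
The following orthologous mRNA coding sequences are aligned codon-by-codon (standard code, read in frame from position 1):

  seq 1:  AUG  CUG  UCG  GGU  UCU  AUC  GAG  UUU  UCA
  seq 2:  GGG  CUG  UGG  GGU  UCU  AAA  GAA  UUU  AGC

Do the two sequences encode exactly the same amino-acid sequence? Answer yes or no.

no

Codon 1: AUG Met / GGG Gly — nonsynonymous.
Codon 2: CUG Leu / CUG Leu — identical.
Codon 3: UCG Ser / UGG Trp — nonsynonymous.
Codon 4: GGU Gly / GGU Gly — identical.
Codon 5: UCU Ser / UCU Ser — identical.
Codon 6: AUC Ile / AAA Lys — nonsynonymous.
Codon 7: GAG Glu / GAA Glu — synonymous.
Codon 8: UUU Phe / UUU Phe — identical.
Codon 9: UCA Ser / AGC Ser — synonymous.
Nonsynonymous differences: 3 → different protein.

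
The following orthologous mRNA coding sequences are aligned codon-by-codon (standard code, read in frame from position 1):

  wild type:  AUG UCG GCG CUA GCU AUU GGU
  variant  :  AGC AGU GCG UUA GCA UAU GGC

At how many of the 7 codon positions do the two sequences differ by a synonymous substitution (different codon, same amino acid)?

Codon 1: AUG Met / AGC Ser — nonsynonymous.
Codon 2: UCG Ser / AGU Ser — synonymous.
Codon 3: GCG Ala / GCG Ala — identical.
Codon 4: CUA Leu / UUA Leu — synonymous.
Codon 5: GCU Ala / GCA Ala — synonymous.
Codon 6: AUU Ile / UAU Tyr — nonsynonymous.
Codon 7: GGU Gly / GGC Gly — synonymous.
Synonymous differences: 4.

4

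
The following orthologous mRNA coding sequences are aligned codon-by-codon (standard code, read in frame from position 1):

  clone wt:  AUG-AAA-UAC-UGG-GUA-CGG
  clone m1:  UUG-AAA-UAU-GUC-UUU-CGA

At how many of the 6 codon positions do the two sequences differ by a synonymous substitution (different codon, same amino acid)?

2

Codon 1: AUG Met / UUG Leu — nonsynonymous.
Codon 2: AAA Lys / AAA Lys — identical.
Codon 3: UAC Tyr / UAU Tyr — synonymous.
Codon 4: UGG Trp / GUC Val — nonsynonymous.
Codon 5: GUA Val / UUU Phe — nonsynonymous.
Codon 6: CGG Arg / CGA Arg — synonymous.
Synonymous differences: 2.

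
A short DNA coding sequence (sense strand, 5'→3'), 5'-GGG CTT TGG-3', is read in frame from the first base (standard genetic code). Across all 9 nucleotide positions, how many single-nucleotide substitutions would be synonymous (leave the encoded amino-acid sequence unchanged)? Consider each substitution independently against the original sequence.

Codon 1 (GGG, Gly): 3 synonymous substitutions.
Codon 2 (CTT, Leu): 3 synonymous substitutions.
Codon 3 (TGG, Trp): 0 synonymous substitutions.
Total: 3 + 3 + 0 = 6.

6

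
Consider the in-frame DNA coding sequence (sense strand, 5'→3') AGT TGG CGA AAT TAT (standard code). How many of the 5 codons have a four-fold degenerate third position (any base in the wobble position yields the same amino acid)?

Codon 1 AGT (Ser): third position 2-fold.
Codon 2 TGG (Trp): third position 1-fold.
Codon 3 CGA (Arg): third position 4-fold.
Codon 4 AAT (Asn): third position 2-fold.
Codon 5 TAT (Tyr): third position 2-fold.
Four-fold degenerate third positions: 1.

1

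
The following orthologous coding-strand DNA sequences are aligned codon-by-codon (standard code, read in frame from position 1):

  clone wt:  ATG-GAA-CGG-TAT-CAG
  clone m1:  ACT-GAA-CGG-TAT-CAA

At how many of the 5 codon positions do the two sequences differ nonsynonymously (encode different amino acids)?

1

Codon 1: ATG Met / ACT Thr — nonsynonymous.
Codon 2: GAA Glu / GAA Glu — identical.
Codon 3: CGG Arg / CGG Arg — identical.
Codon 4: TAT Tyr / TAT Tyr — identical.
Codon 5: CAG Gln / CAA Gln — synonymous.
Nonsynonymous differences: 1.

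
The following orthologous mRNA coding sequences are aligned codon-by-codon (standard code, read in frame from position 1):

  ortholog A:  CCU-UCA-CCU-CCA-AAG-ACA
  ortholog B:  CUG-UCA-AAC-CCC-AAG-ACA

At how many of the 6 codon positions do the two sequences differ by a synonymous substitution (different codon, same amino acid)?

Codon 1: CCU Pro / CUG Leu — nonsynonymous.
Codon 2: UCA Ser / UCA Ser — identical.
Codon 3: CCU Pro / AAC Asn — nonsynonymous.
Codon 4: CCA Pro / CCC Pro — synonymous.
Codon 5: AAG Lys / AAG Lys — identical.
Codon 6: ACA Thr / ACA Thr — identical.
Synonymous differences: 1.

1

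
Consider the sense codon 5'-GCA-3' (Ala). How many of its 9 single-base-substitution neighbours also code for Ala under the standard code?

3

Position 1: none → 0 synonymous.
Position 2: none → 0 synonymous.
Position 3: GCU, GCC, GCG → 3 synonymous.
Total: 0 + 0 + 3 = 3.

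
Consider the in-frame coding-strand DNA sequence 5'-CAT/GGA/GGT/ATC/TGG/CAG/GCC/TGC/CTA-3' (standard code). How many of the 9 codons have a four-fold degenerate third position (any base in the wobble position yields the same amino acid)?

4

Codon 1 CAT (His): third position 2-fold.
Codon 2 GGA (Gly): third position 4-fold.
Codon 3 GGT (Gly): third position 4-fold.
Codon 4 ATC (Ile): third position 3-fold.
Codon 5 TGG (Trp): third position 1-fold.
Codon 6 CAG (Gln): third position 2-fold.
Codon 7 GCC (Ala): third position 4-fold.
Codon 8 TGC (Cys): third position 2-fold.
Codon 9 CTA (Leu): third position 4-fold.
Four-fold degenerate third positions: 4.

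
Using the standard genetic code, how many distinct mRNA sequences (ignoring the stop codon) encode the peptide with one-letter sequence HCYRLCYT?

His: 2 codons.
Cys: 2 codons.
Tyr: 2 codons.
Arg: 6 codons.
Leu: 6 codons.
Cys: 2 codons.
Tyr: 2 codons.
Thr: 4 codons.
2 × 2 × 2 × 6 × 6 × 2 × 2 × 4 = 4608.

4608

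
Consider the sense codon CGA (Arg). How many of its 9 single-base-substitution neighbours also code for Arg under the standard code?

4

Position 1: AGA → 1 synonymous.
Position 2: none → 0 synonymous.
Position 3: CGU, CGC, CGG → 3 synonymous.
Total: 1 + 0 + 3 = 4.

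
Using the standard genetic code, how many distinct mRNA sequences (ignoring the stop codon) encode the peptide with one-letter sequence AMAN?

Ala: 4 codons.
Met: 1 codon.
Ala: 4 codons.
Asn: 2 codons.
4 × 1 × 4 × 2 = 32.

32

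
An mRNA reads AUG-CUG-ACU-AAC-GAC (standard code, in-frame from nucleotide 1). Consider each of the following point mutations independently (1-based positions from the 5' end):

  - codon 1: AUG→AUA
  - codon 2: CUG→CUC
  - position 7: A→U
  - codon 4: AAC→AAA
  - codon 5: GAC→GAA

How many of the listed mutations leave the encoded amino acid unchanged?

Codon 1: AUG (Met) → AUA (Ile) — missense.
Codon 2: CUG (Leu) → CUC (Leu) — synonymous.
Codon 3: ACU (Thr) → UCU (Ser) — missense.
Codon 4: AAC (Asn) → AAA (Lys) — missense.
Codon 5: GAC (Asp) → GAA (Glu) — missense.
Synonymous: 1 of 5.

1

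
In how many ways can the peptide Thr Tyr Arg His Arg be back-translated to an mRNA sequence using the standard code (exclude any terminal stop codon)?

576

Thr: 4 codons.
Tyr: 2 codons.
Arg: 6 codons.
His: 2 codons.
Arg: 6 codons.
4 × 2 × 6 × 2 × 6 = 576.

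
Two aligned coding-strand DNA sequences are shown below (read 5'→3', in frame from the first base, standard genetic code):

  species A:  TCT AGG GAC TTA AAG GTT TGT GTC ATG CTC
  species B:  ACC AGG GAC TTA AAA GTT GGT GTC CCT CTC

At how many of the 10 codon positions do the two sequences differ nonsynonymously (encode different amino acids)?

3

Codon 1: TCT Ser / ACC Thr — nonsynonymous.
Codon 2: AGG Arg / AGG Arg — identical.
Codon 3: GAC Asp / GAC Asp — identical.
Codon 4: TTA Leu / TTA Leu — identical.
Codon 5: AAG Lys / AAA Lys — synonymous.
Codon 6: GTT Val / GTT Val — identical.
Codon 7: TGT Cys / GGT Gly — nonsynonymous.
Codon 8: GTC Val / GTC Val — identical.
Codon 9: ATG Met / CCT Pro — nonsynonymous.
Codon 10: CTC Leu / CTC Leu — identical.
Nonsynonymous differences: 3.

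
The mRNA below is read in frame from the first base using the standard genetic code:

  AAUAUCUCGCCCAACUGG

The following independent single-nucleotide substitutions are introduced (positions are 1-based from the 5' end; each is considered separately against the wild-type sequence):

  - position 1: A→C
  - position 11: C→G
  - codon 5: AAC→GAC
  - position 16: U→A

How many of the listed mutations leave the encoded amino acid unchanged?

0

Codon 1: AAU (Asn) → CAU (His) — missense.
Codon 4: CCC (Pro) → CGC (Arg) — missense.
Codon 5: AAC (Asn) → GAC (Asp) — missense.
Codon 6: UGG (Trp) → AGG (Arg) — missense.
Synonymous: 0 of 4.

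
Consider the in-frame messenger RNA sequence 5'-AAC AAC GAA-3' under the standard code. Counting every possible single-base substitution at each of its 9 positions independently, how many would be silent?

3

Codon 1 (AAC, Asn): 1 synonymous substitution.
Codon 2 (AAC, Asn): 1 synonymous substitution.
Codon 3 (GAA, Glu): 1 synonymous substitution.
Total: 1 + 1 + 1 = 3.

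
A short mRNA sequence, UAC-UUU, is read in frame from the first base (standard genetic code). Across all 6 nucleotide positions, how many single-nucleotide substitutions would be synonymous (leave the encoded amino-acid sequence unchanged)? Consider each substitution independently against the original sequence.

2

Codon 1 (UAC, Tyr): 1 synonymous substitution.
Codon 2 (UUU, Phe): 1 synonymous substitution.
Total: 1 + 1 = 2.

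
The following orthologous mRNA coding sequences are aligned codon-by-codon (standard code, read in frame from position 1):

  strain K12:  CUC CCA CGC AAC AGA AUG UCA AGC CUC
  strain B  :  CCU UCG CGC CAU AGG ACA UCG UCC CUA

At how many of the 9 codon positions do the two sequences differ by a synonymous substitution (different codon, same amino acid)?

Codon 1: CUC Leu / CCU Pro — nonsynonymous.
Codon 2: CCA Pro / UCG Ser — nonsynonymous.
Codon 3: CGC Arg / CGC Arg — identical.
Codon 4: AAC Asn / CAU His — nonsynonymous.
Codon 5: AGA Arg / AGG Arg — synonymous.
Codon 6: AUG Met / ACA Thr — nonsynonymous.
Codon 7: UCA Ser / UCG Ser — synonymous.
Codon 8: AGC Ser / UCC Ser — synonymous.
Codon 9: CUC Leu / CUA Leu — synonymous.
Synonymous differences: 4.

4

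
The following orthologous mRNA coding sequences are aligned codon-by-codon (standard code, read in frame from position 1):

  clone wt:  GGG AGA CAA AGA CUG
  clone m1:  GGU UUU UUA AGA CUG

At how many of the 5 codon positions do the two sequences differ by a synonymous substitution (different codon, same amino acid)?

1

Codon 1: GGG Gly / GGU Gly — synonymous.
Codon 2: AGA Arg / UUU Phe — nonsynonymous.
Codon 3: CAA Gln / UUA Leu — nonsynonymous.
Codon 4: AGA Arg / AGA Arg — identical.
Codon 5: CUG Leu / CUG Leu — identical.
Synonymous differences: 1.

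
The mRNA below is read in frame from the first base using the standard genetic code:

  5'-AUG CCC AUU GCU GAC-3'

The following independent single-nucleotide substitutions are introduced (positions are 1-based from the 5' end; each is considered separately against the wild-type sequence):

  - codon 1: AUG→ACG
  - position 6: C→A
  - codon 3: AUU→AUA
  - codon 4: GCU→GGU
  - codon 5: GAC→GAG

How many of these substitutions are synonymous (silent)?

Codon 1: AUG (Met) → ACG (Thr) — missense.
Codon 2: CCC (Pro) → CCA (Pro) — synonymous.
Codon 3: AUU (Ile) → AUA (Ile) — synonymous.
Codon 4: GCU (Ala) → GGU (Gly) — missense.
Codon 5: GAC (Asp) → GAG (Glu) — missense.
Synonymous: 2 of 5.

2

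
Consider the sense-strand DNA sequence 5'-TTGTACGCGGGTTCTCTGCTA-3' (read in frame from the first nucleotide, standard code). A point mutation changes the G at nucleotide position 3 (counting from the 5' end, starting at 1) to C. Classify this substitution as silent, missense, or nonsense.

Position 3 falls in codon 1: TTG → Leu.
After the substitution the codon is TTC → Phe.
Leu ≠ Phe, so this is a missense mutation.

missense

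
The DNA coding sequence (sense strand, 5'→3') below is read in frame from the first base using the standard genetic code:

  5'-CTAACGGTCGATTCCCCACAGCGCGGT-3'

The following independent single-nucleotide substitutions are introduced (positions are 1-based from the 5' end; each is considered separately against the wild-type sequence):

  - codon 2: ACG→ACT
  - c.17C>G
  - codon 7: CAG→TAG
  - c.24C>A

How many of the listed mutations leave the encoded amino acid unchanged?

2

Codon 2: ACG (Thr) → ACT (Thr) — synonymous.
Codon 6: CCA (Pro) → CGA (Arg) — missense.
Codon 7: CAG (Gln) → TAG (Stop) — nonsense.
Codon 8: CGC (Arg) → CGA (Arg) — synonymous.
Synonymous: 2 of 4.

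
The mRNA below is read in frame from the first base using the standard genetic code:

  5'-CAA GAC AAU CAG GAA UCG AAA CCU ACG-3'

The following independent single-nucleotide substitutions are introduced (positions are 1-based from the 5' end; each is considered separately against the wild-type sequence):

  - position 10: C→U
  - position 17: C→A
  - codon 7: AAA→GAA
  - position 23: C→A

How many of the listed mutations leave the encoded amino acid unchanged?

Codon 4: CAG (Gln) → UAG (Stop) — nonsense.
Codon 6: UCG (Ser) → UAG (Stop) — nonsense.
Codon 7: AAA (Lys) → GAA (Glu) — missense.
Codon 8: CCU (Pro) → CAU (His) — missense.
Synonymous: 0 of 4.

0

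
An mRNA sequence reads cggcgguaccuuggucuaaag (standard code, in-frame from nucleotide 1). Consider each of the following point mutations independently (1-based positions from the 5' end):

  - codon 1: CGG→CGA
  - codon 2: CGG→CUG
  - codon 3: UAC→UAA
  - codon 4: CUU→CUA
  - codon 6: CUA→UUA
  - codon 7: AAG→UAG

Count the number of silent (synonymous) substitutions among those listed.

Codon 1: CGG (Arg) → CGA (Arg) — synonymous.
Codon 2: CGG (Arg) → CUG (Leu) — missense.
Codon 3: UAC (Tyr) → UAA (Stop) — nonsense.
Codon 4: CUU (Leu) → CUA (Leu) — synonymous.
Codon 6: CUA (Leu) → UUA (Leu) — synonymous.
Codon 7: AAG (Lys) → UAG (Stop) — nonsense.
Synonymous: 3 of 6.

3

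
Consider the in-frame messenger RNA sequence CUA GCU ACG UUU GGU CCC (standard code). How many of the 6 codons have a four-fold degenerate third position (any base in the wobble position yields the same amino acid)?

5

Codon 1 CUA (Leu): third position 4-fold.
Codon 2 GCU (Ala): third position 4-fold.
Codon 3 ACG (Thr): third position 4-fold.
Codon 4 UUU (Phe): third position 2-fold.
Codon 5 GGU (Gly): third position 4-fold.
Codon 6 CCC (Pro): third position 4-fold.
Four-fold degenerate third positions: 5.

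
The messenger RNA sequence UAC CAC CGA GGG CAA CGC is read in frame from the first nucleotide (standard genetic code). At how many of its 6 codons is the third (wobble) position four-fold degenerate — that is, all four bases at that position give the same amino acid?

Codon 1 UAC (Tyr): third position 2-fold.
Codon 2 CAC (His): third position 2-fold.
Codon 3 CGA (Arg): third position 4-fold.
Codon 4 GGG (Gly): third position 4-fold.
Codon 5 CAA (Gln): third position 2-fold.
Codon 6 CGC (Arg): third position 4-fold.
Four-fold degenerate third positions: 3.

3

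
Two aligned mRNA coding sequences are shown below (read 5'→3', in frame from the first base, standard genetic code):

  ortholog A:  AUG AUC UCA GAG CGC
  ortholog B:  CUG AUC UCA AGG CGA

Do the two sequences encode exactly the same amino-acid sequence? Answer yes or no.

Codon 1: AUG Met / CUG Leu — nonsynonymous.
Codon 2: AUC Ile / AUC Ile — identical.
Codon 3: UCA Ser / UCA Ser — identical.
Codon 4: GAG Glu / AGG Arg — nonsynonymous.
Codon 5: CGC Arg / CGA Arg — synonymous.
Nonsynonymous differences: 2 → different protein.

no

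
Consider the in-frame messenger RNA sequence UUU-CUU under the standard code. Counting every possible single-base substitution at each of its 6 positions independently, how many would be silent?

4

Codon 1 (UUU, Phe): 1 synonymous substitution.
Codon 2 (CUU, Leu): 3 synonymous substitutions.
Total: 1 + 3 = 4.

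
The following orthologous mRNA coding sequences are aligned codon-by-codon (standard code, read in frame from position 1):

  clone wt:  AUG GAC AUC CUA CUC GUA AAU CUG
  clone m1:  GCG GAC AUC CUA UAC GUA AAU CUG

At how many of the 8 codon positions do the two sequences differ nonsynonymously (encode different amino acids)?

2

Codon 1: AUG Met / GCG Ala — nonsynonymous.
Codon 2: GAC Asp / GAC Asp — identical.
Codon 3: AUC Ile / AUC Ile — identical.
Codon 4: CUA Leu / CUA Leu — identical.
Codon 5: CUC Leu / UAC Tyr — nonsynonymous.
Codon 6: GUA Val / GUA Val — identical.
Codon 7: AAU Asn / AAU Asn — identical.
Codon 8: CUG Leu / CUG Leu — identical.
Nonsynonymous differences: 2.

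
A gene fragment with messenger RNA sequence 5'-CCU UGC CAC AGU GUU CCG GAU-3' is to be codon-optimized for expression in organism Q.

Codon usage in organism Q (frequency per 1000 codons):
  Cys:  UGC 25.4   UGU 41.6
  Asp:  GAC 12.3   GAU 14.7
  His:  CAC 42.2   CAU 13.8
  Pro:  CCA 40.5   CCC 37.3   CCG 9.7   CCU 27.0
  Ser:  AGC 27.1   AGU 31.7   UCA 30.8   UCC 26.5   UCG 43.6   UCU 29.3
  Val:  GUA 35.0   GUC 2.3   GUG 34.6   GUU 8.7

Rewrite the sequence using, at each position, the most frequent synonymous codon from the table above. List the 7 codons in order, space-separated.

Codon 1 (Pro): best is CCA at 40.5.
Codon 2 (Cys): best is UGU at 41.6.
Codon 3 (His): best is CAC at 42.2.
Codon 4 (Ser): best is UCG at 43.6.
Codon 5 (Val): best is GUA at 35.0.
Codon 6 (Pro): best is CCA at 40.5.
Codon 7 (Asp): best is GAU at 14.7.

CCA UGU CAC UCG GUA CCA GAU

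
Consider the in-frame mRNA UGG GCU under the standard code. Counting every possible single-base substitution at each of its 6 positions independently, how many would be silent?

Codon 1 (UGG, Trp): 0 synonymous substitutions.
Codon 2 (GCU, Ala): 3 synonymous substitutions.
Total: 0 + 3 = 3.

3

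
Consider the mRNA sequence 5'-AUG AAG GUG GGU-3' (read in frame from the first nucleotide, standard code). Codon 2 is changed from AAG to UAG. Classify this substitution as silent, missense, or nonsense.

Position 4 falls in codon 2: AAG → Lys.
After the substitution the codon is UAG → Stop.
The new codon is a stop codon, so this is a nonsense mutation.

nonsense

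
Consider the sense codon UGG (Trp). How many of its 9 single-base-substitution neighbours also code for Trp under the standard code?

0

Position 1: none → 0 synonymous.
Position 2: none → 0 synonymous.
Position 3: none → 0 synonymous.
Total: 0 + 0 + 0 = 0.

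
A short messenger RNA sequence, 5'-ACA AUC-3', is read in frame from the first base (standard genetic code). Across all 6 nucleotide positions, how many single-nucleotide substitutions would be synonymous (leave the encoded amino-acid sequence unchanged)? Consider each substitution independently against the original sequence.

5

Codon 1 (ACA, Thr): 3 synonymous substitutions.
Codon 2 (AUC, Ile): 2 synonymous substitutions.
Total: 3 + 2 = 5.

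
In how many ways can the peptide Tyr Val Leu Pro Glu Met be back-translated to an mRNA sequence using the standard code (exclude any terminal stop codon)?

Tyr: 2 codons.
Val: 4 codons.
Leu: 6 codons.
Pro: 4 codons.
Glu: 2 codons.
Met: 1 codon.
2 × 4 × 6 × 4 × 2 × 1 = 384.

384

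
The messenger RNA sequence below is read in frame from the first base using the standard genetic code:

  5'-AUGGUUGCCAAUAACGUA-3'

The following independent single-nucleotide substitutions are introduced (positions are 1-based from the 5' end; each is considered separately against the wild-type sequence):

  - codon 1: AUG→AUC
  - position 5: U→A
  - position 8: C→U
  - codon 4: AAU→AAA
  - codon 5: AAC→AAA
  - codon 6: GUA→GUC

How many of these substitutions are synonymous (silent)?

Codon 1: AUG (Met) → AUC (Ile) — missense.
Codon 2: GUU (Val) → GAU (Asp) — missense.
Codon 3: GCC (Ala) → GUC (Val) — missense.
Codon 4: AAU (Asn) → AAA (Lys) — missense.
Codon 5: AAC (Asn) → AAA (Lys) — missense.
Codon 6: GUA (Val) → GUC (Val) — synonymous.
Synonymous: 1 of 6.

1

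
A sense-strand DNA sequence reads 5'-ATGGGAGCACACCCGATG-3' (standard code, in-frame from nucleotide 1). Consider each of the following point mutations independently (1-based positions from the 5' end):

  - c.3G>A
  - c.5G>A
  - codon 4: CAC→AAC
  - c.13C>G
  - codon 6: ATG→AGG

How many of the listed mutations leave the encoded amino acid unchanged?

0

Codon 1: ATG (Met) → ATA (Ile) — missense.
Codon 2: GGA (Gly) → GAA (Glu) — missense.
Codon 4: CAC (His) → AAC (Asn) — missense.
Codon 5: CCG (Pro) → GCG (Ala) — missense.
Codon 6: ATG (Met) → AGG (Arg) — missense.
Synonymous: 0 of 5.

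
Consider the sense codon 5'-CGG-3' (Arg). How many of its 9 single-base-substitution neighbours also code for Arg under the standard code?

Position 1: AGG → 1 synonymous.
Position 2: none → 0 synonymous.
Position 3: CGU, CGC, CGA → 3 synonymous.
Total: 1 + 0 + 3 = 4.

4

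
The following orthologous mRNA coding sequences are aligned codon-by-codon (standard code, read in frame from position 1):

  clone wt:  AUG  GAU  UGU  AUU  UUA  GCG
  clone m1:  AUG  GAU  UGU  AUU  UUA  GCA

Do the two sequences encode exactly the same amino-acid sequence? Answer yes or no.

yes

Codon 1: AUG Met / AUG Met — identical.
Codon 2: GAU Asp / GAU Asp — identical.
Codon 3: UGU Cys / UGU Cys — identical.
Codon 4: AUU Ile / AUU Ile — identical.
Codon 5: UUA Leu / UUA Leu — identical.
Codon 6: GCG Ala / GCA Ala — synonymous.
Nonsynonymous differences: 0 → same protein.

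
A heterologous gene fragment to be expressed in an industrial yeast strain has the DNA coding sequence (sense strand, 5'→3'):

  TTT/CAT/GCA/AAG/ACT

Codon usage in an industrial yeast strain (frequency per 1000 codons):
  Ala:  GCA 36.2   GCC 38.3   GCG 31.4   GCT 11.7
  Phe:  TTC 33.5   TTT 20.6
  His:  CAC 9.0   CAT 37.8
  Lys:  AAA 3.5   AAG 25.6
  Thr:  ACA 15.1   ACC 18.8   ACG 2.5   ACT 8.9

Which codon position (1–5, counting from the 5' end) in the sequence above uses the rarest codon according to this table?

Codon 1 TTT (Phe): 20.6 per 1000.
Codon 2 CAT (His): 37.8 per 1000.
Codon 3 GCA (Ala): 36.2 per 1000.
Codon 4 AAG (Lys): 25.6 per 1000.
Codon 5 ACT (Thr): 8.9 per 1000.
Lowest frequency is 8.9 at codon 5.

5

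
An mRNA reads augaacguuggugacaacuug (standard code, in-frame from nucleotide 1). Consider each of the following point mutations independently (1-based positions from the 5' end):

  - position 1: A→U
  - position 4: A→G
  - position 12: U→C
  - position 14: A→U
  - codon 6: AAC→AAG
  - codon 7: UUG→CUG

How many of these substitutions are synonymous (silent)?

2

Codon 1: AUG (Met) → UUG (Leu) — missense.
Codon 2: AAC (Asn) → GAC (Asp) — missense.
Codon 4: GGU (Gly) → GGC (Gly) — synonymous.
Codon 5: GAC (Asp) → GUC (Val) — missense.
Codon 6: AAC (Asn) → AAG (Lys) — missense.
Codon 7: UUG (Leu) → CUG (Leu) — synonymous.
Synonymous: 2 of 6.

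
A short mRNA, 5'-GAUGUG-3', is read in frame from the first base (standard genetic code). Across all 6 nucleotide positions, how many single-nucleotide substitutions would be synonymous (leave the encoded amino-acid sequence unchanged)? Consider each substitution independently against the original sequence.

4

Codon 1 (GAU, Asp): 1 synonymous substitution.
Codon 2 (GUG, Val): 3 synonymous substitutions.
Total: 1 + 3 = 4.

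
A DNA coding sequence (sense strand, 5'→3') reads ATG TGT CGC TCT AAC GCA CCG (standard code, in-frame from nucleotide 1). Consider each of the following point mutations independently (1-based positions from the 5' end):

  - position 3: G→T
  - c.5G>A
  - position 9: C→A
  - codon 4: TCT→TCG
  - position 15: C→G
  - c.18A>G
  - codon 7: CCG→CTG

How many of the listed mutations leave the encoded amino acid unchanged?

Codon 1: ATG (Met) → ATT (Ile) — missense.
Codon 2: TGT (Cys) → TAT (Tyr) — missense.
Codon 3: CGC (Arg) → CGA (Arg) — synonymous.
Codon 4: TCT (Ser) → TCG (Ser) — synonymous.
Codon 5: AAC (Asn) → AAG (Lys) — missense.
Codon 6: GCA (Ala) → GCG (Ala) — synonymous.
Codon 7: CCG (Pro) → CTG (Leu) — missense.
Synonymous: 3 of 7.

3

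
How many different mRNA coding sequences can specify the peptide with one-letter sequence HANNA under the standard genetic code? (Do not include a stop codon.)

His: 2 codons.
Ala: 4 codons.
Asn: 2 codons.
Asn: 2 codons.
Ala: 4 codons.
2 × 4 × 2 × 2 × 4 = 128.

128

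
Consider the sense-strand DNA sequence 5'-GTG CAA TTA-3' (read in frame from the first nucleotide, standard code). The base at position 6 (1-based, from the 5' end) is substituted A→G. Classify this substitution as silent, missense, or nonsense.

silent

Position 6 falls in codon 2: CAA → Gln.
After the substitution the codon is CAG → Gln.
Both encode Gln, so the change is synonymous.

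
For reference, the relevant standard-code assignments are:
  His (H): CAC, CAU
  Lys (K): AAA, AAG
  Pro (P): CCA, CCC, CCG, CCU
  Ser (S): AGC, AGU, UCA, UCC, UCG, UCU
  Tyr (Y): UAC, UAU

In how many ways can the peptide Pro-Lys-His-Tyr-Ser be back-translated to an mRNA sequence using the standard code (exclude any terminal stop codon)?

192

Pro: 4 codons.
Lys: 2 codons.
His: 2 codons.
Tyr: 2 codons.
Ser: 6 codons.
4 × 2 × 2 × 2 × 6 = 192.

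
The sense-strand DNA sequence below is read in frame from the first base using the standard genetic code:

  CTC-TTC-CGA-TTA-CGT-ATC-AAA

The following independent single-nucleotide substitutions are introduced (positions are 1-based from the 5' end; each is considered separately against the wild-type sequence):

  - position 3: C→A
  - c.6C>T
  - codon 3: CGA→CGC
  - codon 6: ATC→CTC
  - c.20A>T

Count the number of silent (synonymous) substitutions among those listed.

3

Codon 1: CTC (Leu) → CTA (Leu) — synonymous.
Codon 2: TTC (Phe) → TTT (Phe) — synonymous.
Codon 3: CGA (Arg) → CGC (Arg) — synonymous.
Codon 6: ATC (Ile) → CTC (Leu) — missense.
Codon 7: AAA (Lys) → ATA (Ile) — missense.
Synonymous: 3 of 5.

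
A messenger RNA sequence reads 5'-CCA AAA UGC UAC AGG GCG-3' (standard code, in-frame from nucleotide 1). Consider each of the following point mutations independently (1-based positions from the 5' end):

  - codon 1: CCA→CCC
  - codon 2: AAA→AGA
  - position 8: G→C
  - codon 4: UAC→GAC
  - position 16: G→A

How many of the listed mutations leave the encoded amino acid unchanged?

Codon 1: CCA (Pro) → CCC (Pro) — synonymous.
Codon 2: AAA (Lys) → AGA (Arg) — missense.
Codon 3: UGC (Cys) → UCC (Ser) — missense.
Codon 4: UAC (Tyr) → GAC (Asp) — missense.
Codon 6: GCG (Ala) → ACG (Thr) — missense.
Synonymous: 1 of 5.

1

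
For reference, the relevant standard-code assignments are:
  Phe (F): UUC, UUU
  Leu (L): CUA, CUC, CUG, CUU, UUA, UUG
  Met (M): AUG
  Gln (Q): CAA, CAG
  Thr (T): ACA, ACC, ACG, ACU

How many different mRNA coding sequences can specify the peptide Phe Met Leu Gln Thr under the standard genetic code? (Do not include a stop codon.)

96

Phe: 2 codons.
Met: 1 codon.
Leu: 6 codons.
Gln: 2 codons.
Thr: 4 codons.
2 × 1 × 6 × 2 × 4 = 96.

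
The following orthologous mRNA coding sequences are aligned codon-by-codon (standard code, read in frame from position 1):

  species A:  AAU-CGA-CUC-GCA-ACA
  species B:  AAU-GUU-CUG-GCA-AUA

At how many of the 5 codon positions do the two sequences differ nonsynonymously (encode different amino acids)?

2

Codon 1: AAU Asn / AAU Asn — identical.
Codon 2: CGA Arg / GUU Val — nonsynonymous.
Codon 3: CUC Leu / CUG Leu — synonymous.
Codon 4: GCA Ala / GCA Ala — identical.
Codon 5: ACA Thr / AUA Ile — nonsynonymous.
Nonsynonymous differences: 2.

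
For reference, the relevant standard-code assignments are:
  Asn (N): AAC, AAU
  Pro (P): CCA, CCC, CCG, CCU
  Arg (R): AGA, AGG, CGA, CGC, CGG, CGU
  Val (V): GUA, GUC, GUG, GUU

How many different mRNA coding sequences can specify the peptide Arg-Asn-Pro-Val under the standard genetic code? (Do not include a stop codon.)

192

Arg: 6 codons.
Asn: 2 codons.
Pro: 4 codons.
Val: 4 codons.
6 × 2 × 4 × 4 = 192.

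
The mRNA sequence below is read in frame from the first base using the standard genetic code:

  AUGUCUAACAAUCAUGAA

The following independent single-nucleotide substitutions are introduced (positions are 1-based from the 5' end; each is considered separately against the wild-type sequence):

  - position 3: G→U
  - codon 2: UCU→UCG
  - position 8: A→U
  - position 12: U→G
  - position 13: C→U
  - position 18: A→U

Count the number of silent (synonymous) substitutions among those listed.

Codon 1: AUG (Met) → AUU (Ile) — missense.
Codon 2: UCU (Ser) → UCG (Ser) — synonymous.
Codon 3: AAC (Asn) → AUC (Ile) — missense.
Codon 4: AAU (Asn) → AAG (Lys) — missense.
Codon 5: CAU (His) → UAU (Tyr) — missense.
Codon 6: GAA (Glu) → GAU (Asp) — missense.
Synonymous: 1 of 6.

1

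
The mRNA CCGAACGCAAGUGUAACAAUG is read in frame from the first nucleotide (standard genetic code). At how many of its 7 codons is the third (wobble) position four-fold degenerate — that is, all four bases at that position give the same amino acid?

Codon 1 CCG (Pro): third position 4-fold.
Codon 2 AAC (Asn): third position 2-fold.
Codon 3 GCA (Ala): third position 4-fold.
Codon 4 AGU (Ser): third position 2-fold.
Codon 5 GUA (Val): third position 4-fold.
Codon 6 ACA (Thr): third position 4-fold.
Codon 7 AUG (Met): third position 1-fold.
Four-fold degenerate third positions: 4.

4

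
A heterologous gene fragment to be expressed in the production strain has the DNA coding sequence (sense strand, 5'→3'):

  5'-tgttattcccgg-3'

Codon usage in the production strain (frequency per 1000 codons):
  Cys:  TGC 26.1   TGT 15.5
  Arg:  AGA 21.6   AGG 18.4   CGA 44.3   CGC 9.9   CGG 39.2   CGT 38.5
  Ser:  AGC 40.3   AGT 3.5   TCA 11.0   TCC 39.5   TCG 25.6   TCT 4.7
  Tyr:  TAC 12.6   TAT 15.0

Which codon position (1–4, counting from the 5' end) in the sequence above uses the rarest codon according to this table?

Codon 1 TGT (Cys): 15.5 per 1000.
Codon 2 TAT (Tyr): 15.0 per 1000.
Codon 3 TCC (Ser): 39.5 per 1000.
Codon 4 CGG (Arg): 39.2 per 1000.
Lowest frequency is 15.0 at codon 2.

2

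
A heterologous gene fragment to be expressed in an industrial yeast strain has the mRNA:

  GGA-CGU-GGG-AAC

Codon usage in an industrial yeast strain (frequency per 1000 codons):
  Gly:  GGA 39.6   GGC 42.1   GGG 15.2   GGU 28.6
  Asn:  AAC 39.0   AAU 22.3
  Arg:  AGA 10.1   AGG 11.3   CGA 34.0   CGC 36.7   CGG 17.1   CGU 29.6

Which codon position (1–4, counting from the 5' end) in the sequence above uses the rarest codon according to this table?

Codon 1 GGA (Gly): 39.6 per 1000.
Codon 2 CGU (Arg): 29.6 per 1000.
Codon 3 GGG (Gly): 15.2 per 1000.
Codon 4 AAC (Asn): 39.0 per 1000.
Lowest frequency is 15.2 at codon 3.

3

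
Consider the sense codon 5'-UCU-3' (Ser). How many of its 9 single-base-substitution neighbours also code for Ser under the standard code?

Position 1: none → 0 synonymous.
Position 2: none → 0 synonymous.
Position 3: UCC, UCA, UCG → 3 synonymous.
Total: 0 + 0 + 3 = 3.

3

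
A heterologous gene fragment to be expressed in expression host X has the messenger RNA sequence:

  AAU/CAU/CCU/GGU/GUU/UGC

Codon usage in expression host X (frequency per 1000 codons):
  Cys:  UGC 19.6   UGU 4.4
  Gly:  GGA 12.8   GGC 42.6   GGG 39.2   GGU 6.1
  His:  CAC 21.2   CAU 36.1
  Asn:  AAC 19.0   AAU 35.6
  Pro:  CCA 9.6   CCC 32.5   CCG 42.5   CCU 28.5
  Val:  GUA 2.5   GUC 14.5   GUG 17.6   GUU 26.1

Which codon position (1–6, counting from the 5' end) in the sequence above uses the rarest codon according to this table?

4

Codon 1 AAU (Asn): 35.6 per 1000.
Codon 2 CAU (His): 36.1 per 1000.
Codon 3 CCU (Pro): 28.5 per 1000.
Codon 4 GGU (Gly): 6.1 per 1000.
Codon 5 GUU (Val): 26.1 per 1000.
Codon 6 UGC (Cys): 19.6 per 1000.
Lowest frequency is 6.1 at codon 4.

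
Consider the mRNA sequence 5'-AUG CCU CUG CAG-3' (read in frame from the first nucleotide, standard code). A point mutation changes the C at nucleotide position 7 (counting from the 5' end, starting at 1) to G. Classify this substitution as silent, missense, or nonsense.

Position 7 falls in codon 3: CUG → Leu.
After the substitution the codon is GUG → Val.
Leu ≠ Val, so this is a missense mutation.

missense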